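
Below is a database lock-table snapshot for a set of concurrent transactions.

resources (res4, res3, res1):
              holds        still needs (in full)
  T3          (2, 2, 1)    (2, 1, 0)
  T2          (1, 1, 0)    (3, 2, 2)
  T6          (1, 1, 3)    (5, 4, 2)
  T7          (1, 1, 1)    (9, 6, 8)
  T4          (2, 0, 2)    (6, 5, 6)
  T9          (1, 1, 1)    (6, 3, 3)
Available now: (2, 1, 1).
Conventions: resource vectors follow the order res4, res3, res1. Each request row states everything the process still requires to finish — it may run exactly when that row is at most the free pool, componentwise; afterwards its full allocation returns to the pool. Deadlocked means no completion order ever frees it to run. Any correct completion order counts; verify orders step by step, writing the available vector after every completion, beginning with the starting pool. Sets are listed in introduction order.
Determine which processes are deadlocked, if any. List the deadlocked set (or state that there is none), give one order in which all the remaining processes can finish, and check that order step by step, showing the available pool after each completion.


The deadlocked set is empty.
Key observation: T3 can run right away; the returned allocation unlocks the remaining processes in turn.
A valid finishing order for the others: T3, T2, T6, T9, T4, T7. Verifying each step:
  pool = (2, 1, 1)
  T3 needs (2, 1, 0) <= (2, 1, 1) -> finishes; pool += (2, 2, 1) = (4, 3, 2)
  T2 needs (3, 2, 2) <= (4, 3, 2) -> finishes; pool += (1, 1, 0) = (5, 4, 2)
  T6 needs (5, 4, 2) <= (5, 4, 2) -> finishes; pool += (1, 1, 3) = (6, 5, 5)
  T9 needs (6, 3, 3) <= (6, 5, 5) -> finishes; pool += (1, 1, 1) = (7, 6, 6)
  T4 needs (6, 5, 6) <= (7, 6, 6) -> finishes; pool += (2, 0, 2) = (9, 6, 8)
  T7 needs (9, 6, 8) <= (9, 6, 8) -> finishes; pool += (1, 1, 1) = (10, 7, 9)


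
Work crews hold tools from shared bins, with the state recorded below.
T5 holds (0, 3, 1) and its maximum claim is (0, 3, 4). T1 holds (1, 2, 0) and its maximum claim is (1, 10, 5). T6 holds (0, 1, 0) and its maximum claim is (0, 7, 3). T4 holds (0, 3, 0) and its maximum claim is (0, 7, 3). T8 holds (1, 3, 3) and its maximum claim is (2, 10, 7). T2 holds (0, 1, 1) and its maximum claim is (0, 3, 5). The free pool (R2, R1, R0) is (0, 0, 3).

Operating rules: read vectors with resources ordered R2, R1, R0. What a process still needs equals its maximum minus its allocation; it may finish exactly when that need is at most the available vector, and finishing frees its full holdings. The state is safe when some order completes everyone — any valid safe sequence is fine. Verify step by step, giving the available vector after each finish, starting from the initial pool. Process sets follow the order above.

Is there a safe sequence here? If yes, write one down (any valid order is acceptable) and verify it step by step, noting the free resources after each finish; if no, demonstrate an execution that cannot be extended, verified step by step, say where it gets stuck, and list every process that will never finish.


SAFE. One safe sequence: T5, T2, T4, T6, T1, T8.
Key observation: T5 marks the first exact bind of the order: its need (0, 0, 3) fits the free (0, 0, 3) with zero slack on a requested resource.
Step-by-step check:
  pool = (0, 0, 3)
  T5: need (0, 0, 3) fits (0, 0, 3); releases (0, 3, 1), pool now (0, 3, 4)
  T2: need (0, 2, 4) fits (0, 3, 4); releases (0, 1, 1), pool now (0, 4, 5)
  T4: need (0, 4, 3) fits (0, 4, 5); releases (0, 3, 0), pool now (0, 7, 5)
  T6: need (0, 6, 3) fits (0, 7, 5); releases (0, 1, 0), pool now (0, 8, 5)
  T1: need (0, 8, 5) fits (0, 8, 5); releases (1, 2, 0), pool now (1, 10, 5)
  T8: need (1, 7, 4) fits (1, 10, 5); releases (1, 3, 3), pool now (2, 13, 8)


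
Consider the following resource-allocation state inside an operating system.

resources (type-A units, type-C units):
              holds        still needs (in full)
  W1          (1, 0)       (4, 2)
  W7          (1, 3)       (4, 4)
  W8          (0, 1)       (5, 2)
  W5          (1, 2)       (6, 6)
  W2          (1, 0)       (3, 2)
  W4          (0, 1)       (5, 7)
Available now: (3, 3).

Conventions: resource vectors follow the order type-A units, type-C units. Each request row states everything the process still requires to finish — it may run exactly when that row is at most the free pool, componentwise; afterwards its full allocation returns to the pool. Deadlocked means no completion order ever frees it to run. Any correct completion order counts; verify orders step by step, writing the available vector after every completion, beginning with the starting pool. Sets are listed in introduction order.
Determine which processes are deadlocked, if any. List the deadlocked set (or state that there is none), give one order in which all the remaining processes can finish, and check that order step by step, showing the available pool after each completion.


No process is deadlocked.
Key observation: there is always a runnable process — W2 first — so the state unwinds completely.
One completion order for the rest: W2, W1, W8, W7, W5, W4. Verifying each step:
  pool = (3, 3)
  W2: need (3, 2) fits (3, 3); releases (1, 0), pool now (4, 3)
  W1: need (4, 2) fits (4, 3); releases (1, 0), pool now (5, 3)
  W8: need (5, 2) fits (5, 3); releases (0, 1), pool now (5, 4)
  W7: need (4, 4) fits (5, 4); releases (1, 3), pool now (6, 7)
  W5: need (6, 6) fits (6, 7); releases (1, 2), pool now (7, 9)
  W4: need (5, 7) fits (7, 9); releases (0, 1), pool now (7, 10)


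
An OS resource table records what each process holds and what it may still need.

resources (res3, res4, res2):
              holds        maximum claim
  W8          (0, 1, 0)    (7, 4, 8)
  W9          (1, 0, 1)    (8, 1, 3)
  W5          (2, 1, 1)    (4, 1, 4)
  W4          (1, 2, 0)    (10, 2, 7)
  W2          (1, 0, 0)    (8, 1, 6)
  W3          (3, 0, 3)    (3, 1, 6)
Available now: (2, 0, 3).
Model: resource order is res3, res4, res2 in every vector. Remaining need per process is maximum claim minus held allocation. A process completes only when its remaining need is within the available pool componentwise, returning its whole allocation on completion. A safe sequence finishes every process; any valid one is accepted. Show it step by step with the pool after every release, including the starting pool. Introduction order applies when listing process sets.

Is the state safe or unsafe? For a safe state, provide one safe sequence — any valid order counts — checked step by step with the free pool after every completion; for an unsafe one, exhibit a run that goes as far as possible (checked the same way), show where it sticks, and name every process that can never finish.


SAFE — a valid safe sequence is W5, W3, W2, W9, W4, W8.
Key observation: the first exact fit in this order is W5 — it needs (2, 0, 3) with (2, 0, 3) free, meeting a requested resource to the last unit.
Check, step by step:
  pool = (2, 0, 3)
  W5: need (2, 0, 3) fits (2, 0, 3); releases (2, 1, 1), pool now (4, 1, 4)
  W3: need (0, 1, 3) fits (4, 1, 4); releases (3, 0, 3), pool now (7, 1, 7)
  W2: need (7, 1, 6) fits (7, 1, 7); releases (1, 0, 0), pool now (8, 1, 7)
  W9: need (7, 1, 2) fits (8, 1, 7); releases (1, 0, 1), pool now (9, 1, 8)
  W4: need (9, 0, 7) fits (9, 1, 8); releases (1, 2, 0), pool now (10, 3, 8)
  W8: need (7, 3, 8) fits (10, 3, 8); releases (0, 1, 0), pool now (10, 4, 8)


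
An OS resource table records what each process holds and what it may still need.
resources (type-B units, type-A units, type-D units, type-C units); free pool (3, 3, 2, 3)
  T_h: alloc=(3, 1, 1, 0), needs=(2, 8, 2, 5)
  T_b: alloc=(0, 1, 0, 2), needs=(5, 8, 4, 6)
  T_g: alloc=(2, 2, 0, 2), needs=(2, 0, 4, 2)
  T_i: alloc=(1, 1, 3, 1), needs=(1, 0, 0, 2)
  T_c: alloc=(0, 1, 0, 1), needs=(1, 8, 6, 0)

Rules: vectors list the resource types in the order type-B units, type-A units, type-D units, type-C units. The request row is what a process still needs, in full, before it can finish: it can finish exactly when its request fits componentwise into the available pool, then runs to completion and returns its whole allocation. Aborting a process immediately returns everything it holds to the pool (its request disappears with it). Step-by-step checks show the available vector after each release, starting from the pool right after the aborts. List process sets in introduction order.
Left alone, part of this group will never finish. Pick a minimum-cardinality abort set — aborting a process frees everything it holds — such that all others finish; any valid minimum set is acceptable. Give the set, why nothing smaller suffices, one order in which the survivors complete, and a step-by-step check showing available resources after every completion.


Abort T_h and T_c.
Key observation: the deadlocked T_b becomes finishable only because T_h and T_c released (3, 2, 1, 1); it completes at step 3 below.
Why nothing smaller works — every single abort fails: T_h alone leaves T_b blocked (short on type-A units); T_b alone leaves T_h blocked (short on type-A units); T_g alone leaves T_h blocked (short on type-A units); T_i alone leaves T_h blocked (short on type-A units); T_c alone leaves T_h blocked (short on type-A units).
Survivors finish in the order: T_i, T_g, T_b. Walking it through (pool after the aborts first):
  pool = (6, 5, 3, 4)
  run T_i (needs (1, 0, 0, 2), free (6, 5, 3, 4)); after release of (1, 1, 3, 1) the pool is (7, 6, 6, 5)
  run T_g (needs (2, 0, 4, 2), free (7, 6, 6, 5)); after release of (2, 2, 0, 2) the pool is (9, 8, 6, 7)
  run T_b (needs (5, 8, 4, 6), free (9, 8, 6, 7)); after release of (0, 1, 0, 2) the pool is (9, 9, 6, 9)


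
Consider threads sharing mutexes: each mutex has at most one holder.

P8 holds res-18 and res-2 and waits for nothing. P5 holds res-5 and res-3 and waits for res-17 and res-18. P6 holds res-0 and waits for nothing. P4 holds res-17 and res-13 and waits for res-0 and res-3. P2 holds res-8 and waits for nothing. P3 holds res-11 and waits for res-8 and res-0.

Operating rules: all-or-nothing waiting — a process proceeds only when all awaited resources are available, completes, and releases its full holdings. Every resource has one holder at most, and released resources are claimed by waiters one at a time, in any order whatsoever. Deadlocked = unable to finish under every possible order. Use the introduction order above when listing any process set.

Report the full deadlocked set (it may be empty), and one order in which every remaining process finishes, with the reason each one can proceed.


Deadlocked set: P5 and P4.
Key observation: the waits loop around P5 -> P4 -> P5 with no way out; no other process is dragged down with it.
One completion order for the rest: P6, P8, P2, P3.
Step-by-step check:
  run P6 (it waits on nothing); releases res-0
  run P8 (it waits on nothing); releases res-18 and res-2
  run P2 (it waits on nothing); releases res-8
  P3 waits on res-8 and res-0 — all released -> runs and releases res-11


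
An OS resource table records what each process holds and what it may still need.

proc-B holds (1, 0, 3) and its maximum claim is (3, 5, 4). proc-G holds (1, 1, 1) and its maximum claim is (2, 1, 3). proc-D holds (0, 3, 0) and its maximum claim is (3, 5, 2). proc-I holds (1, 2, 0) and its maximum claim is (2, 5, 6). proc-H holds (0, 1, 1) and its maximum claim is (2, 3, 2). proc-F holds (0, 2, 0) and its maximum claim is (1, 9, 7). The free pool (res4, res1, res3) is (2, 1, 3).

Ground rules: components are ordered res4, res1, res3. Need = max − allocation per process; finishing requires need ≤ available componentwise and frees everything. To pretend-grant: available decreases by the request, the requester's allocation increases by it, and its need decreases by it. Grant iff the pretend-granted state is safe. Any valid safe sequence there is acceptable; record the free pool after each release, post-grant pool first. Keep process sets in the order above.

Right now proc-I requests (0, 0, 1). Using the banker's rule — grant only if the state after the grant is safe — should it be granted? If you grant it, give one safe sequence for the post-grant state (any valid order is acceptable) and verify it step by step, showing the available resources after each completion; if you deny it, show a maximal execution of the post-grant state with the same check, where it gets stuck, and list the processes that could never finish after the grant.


GRANT: granting preserves safety; a valid post-grant sequence is proc-G, proc-D, proc-B, proc-I, proc-H, proc-F.
Key observation: the grant leaves (2, 1, 2) free — enough for proc-G, whose release restarts the cascade.
Verifying the post-grant state step by step:
  pool = (2, 1, 2)
  proc-G: need (1, 0, 2) fits (2, 1, 2); releases (1, 1, 1), pool now (3, 2, 3)
  proc-D: need (3, 2, 2) fits (3, 2, 3); releases (0, 3, 0), pool now (3, 5, 3)
  proc-B: need (2, 5, 1) fits (3, 5, 3); releases (1, 0, 3), pool now (4, 5, 6)
  proc-I: need (1, 3, 5) fits (4, 5, 6); releases (1, 2, 1), pool now (5, 7, 7)
  proc-H: need (2, 2, 1) fits (5, 7, 7); releases (0, 1, 1), pool now (5, 8, 8)
  proc-F: need (1, 7, 7) fits (5, 8, 8); releases (0, 2, 0), pool now (5, 10, 8)


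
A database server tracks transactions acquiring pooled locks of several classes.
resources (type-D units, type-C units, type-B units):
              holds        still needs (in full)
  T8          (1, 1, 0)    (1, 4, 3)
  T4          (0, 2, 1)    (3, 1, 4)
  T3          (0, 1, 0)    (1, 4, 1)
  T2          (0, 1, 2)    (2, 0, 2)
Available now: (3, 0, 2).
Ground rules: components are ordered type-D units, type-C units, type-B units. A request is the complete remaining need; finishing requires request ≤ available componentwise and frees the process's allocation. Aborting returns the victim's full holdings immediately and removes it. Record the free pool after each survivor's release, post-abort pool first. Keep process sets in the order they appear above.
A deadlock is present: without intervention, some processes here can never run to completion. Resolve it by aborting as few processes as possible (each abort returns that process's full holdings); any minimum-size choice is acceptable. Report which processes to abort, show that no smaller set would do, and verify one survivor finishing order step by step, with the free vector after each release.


Minimum abort set: T3.
Key observation: before aborting T3, T8 was permanently blocked — no order could ever run it; afterwards it completes at step 3.
Why nothing smaller works: aborting no one leaves the state deadlocked as given.
One survivor order: T2, T4, T8. Verifying each step (post-abort pool first):
  pool = (3, 1, 2)
  run T2 (needs (2, 0, 2), free (3, 1, 2)); after release of (0, 1, 2) the pool is (3, 2, 4)
  run T4 (needs (3, 1, 4), free (3, 2, 4)); after release of (0, 2, 1) the pool is (3, 4, 5)
  run T8 (needs (1, 4, 3), free (3, 4, 5)); after release of (1, 1, 0) the pool is (4, 5, 5)


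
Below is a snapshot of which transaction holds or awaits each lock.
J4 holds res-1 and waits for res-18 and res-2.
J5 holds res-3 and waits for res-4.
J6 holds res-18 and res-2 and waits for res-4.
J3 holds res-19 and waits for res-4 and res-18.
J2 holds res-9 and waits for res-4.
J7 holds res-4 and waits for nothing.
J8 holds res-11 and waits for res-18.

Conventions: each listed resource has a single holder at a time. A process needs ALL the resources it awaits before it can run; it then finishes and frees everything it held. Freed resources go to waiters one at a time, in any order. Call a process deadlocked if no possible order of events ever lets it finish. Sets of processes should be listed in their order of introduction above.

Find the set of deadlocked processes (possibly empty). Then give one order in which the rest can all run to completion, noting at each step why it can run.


No process is deadlocked.
Key observation: the waits form no ring: some process can always run, and its releases unblock the others one by one.
One completion order for the rest: J7, J6, J4, J8, J3, J5, J2.
Step-by-step check:
  J7: no waits; runs immediately, freeing res-4
  J6: everything it awaited (res-4) is free; runs, freeing res-18 and res-2
  J4: everything it awaited (res-18 and res-2) is free; runs, freeing res-1
  J8: everything it awaited (res-18) is free; runs, freeing res-11
  J3: everything it awaited (res-4 and res-18) is free; runs, freeing res-19
  J5: everything it awaited (res-4) is free; runs, freeing res-3
  J2: everything it awaited (res-4) is free; runs, freeing res-9


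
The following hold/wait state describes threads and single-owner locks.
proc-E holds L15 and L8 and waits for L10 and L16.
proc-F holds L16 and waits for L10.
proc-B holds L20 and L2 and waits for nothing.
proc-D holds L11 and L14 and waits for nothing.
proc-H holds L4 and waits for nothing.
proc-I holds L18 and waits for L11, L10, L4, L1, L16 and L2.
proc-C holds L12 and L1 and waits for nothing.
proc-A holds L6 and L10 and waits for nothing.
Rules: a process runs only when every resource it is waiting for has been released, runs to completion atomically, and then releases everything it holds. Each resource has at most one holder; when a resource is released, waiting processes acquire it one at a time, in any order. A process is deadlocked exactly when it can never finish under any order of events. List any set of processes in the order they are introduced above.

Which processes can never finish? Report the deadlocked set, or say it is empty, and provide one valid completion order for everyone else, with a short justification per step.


The deadlocked set is empty.
Key observation: there is no circular wait here — follow any chain and it reaches a process that is free to run now.
A valid finishing order for the others: proc-H, proc-D, proc-C, proc-A, proc-B, proc-F, proc-E, proc-I.
Step-by-step check:
  proc-H: no waits; runs immediately, freeing L4
  proc-D: no waits; runs immediately, freeing L11 and L14
  proc-C: no waits; runs immediately, freeing L12 and L1
  proc-A: no waits; runs immediately, freeing L6 and L10
  proc-B: no waits; runs immediately, freeing L20 and L2
  proc-F: everything it awaited (L10) is free; runs, freeing L16
  proc-E: everything it awaited (L10 and L16) is free; runs, freeing L15 and L8
  proc-I: everything it awaited (L11, L10, L4, L1, L16 and L2) is free; runs, freeing L18


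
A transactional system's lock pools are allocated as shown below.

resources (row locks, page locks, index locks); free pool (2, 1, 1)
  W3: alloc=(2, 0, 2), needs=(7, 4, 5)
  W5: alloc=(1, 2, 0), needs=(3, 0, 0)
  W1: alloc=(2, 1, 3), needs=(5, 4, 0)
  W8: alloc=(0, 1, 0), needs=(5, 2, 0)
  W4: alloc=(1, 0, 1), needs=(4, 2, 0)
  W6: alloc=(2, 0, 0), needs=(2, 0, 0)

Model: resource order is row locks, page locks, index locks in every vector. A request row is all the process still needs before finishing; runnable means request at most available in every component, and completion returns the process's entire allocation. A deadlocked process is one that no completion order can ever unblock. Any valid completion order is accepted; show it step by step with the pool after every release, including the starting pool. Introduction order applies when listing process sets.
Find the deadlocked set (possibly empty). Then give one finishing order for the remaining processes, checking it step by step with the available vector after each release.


Nothing here is deadlocked.
Key observation: beginning at W6, releases accumulate fast enough that every process eventually fits.
The rest can finish in the order W6, W5, W8, W1, W4, W3. Walking it through:
  pool = (2, 1, 1)
  W6: need (2, 0, 0) fits (2, 1, 1); releases (2, 0, 0), pool now (4, 1, 1)
  W5: need (3, 0, 0) fits (4, 1, 1); releases (1, 2, 0), pool now (5, 3, 1)
  W8: need (5, 2, 0) fits (5, 3, 1); releases (0, 1, 0), pool now (5, 4, 1)
  W1: need (5, 4, 0) fits (5, 4, 1); releases (2, 1, 3), pool now (7, 5, 4)
  W4: need (4, 2, 0) fits (7, 5, 4); releases (1, 0, 1), pool now (8, 5, 5)
  W3: need (7, 4, 5) fits (8, 5, 5); releases (2, 0, 2), pool now (10, 5, 7)


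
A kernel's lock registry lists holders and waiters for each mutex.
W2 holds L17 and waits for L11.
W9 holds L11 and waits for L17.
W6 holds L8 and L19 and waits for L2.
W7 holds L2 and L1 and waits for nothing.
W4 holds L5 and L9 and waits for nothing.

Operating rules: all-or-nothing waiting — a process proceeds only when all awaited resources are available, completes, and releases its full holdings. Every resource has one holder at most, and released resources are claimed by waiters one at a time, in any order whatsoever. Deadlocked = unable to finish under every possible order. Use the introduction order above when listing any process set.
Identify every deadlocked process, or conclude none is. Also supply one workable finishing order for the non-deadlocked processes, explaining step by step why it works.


The deadlocked set is W2 and W9.
Key observation: the cycle W2 -> W9 -> W2 can never break — each member waits on the next; no other process is dragged down with it.
One completion order for the rest: W7, W4, W6.
Check, step by step:
  run W7 (it waits on nothing); releases L2 and L1
  run W4 (it waits on nothing); releases L5 and L9
  W6 waits on L2 — all released -> runs and releases L8 and L19


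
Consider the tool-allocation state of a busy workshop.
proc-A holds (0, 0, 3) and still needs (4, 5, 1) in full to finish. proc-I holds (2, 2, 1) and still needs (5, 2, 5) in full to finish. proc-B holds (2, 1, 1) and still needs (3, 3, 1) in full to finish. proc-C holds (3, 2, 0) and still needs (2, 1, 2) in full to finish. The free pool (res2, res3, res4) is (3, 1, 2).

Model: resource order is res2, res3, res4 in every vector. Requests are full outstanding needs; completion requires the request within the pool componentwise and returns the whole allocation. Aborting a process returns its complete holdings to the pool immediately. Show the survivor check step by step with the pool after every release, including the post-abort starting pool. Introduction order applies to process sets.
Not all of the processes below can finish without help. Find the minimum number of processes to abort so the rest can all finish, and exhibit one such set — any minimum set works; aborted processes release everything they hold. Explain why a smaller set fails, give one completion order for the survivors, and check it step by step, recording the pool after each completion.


Minimum abort set: proc-I.
Key observation: no ordering could ever have run proc-A before the abort of proc-I; with (2, 2, 1) back in the pool it fits at step 3.
No smaller set exists: with zero aborts the deadlock remains.
The survivors complete as proc-B, proc-C, proc-A. Verifying each step (starting from the post-abort pool):
  pool = (5, 3, 3)
  proc-B: need (3, 3, 1) fits (5, 3, 3); releases (2, 1, 1), pool now (7, 4, 4)
  proc-C: need (2, 1, 2) fits (7, 4, 4); releases (3, 2, 0), pool now (10, 6, 4)
  proc-A: need (4, 5, 1) fits (10, 6, 4); releases (0, 0, 3), pool now (10, 6, 7)


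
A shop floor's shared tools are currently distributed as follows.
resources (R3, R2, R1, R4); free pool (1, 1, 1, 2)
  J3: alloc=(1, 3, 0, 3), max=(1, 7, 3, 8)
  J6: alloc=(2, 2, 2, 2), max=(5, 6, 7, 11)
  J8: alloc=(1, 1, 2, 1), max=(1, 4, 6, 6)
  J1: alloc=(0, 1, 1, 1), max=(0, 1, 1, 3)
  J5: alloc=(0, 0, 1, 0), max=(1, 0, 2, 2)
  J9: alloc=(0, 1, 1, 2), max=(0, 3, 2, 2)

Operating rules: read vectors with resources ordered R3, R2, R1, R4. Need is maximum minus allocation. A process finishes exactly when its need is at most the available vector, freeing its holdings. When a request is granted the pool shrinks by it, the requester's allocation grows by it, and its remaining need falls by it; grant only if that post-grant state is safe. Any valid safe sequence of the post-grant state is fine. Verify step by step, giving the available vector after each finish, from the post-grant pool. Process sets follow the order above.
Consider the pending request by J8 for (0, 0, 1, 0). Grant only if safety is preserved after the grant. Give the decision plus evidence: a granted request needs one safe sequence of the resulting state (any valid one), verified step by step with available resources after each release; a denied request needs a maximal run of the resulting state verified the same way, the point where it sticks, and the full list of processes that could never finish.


GRANT — the state after the grant stays safe, e.g. via J1, J9, J5, J8, J3, J6.
Key observation: post-grant, (1, 1, 0, 2) remains, and an order beginning with J1 completes everyone.
Step-by-step check of the post-grant state:
  pool = (1, 1, 0, 2)
  run J1 (needs (0, 0, 0, 2), free (1, 1, 0, 2)); after release of (0, 1, 1, 1) the pool is (1, 2, 1, 3)
  run J9 (needs (0, 2, 1, 0), free (1, 2, 1, 3)); after release of (0, 1, 1, 2) the pool is (1, 3, 2, 5)
  run J5 (needs (1, 0, 1, 2), free (1, 3, 2, 5)); after release of (0, 0, 1, 0) the pool is (1, 3, 3, 5)
  run J8 (needs (0, 3, 3, 5), free (1, 3, 3, 5)); after release of (1, 1, 3, 1) the pool is (2, 4, 6, 6)
  run J3 (needs (0, 4, 3, 5), free (2, 4, 6, 6)); after release of (1, 3, 0, 3) the pool is (3, 7, 6, 9)
  run J6 (needs (3, 4, 5, 9), free (3, 7, 6, 9)); after release of (2, 2, 2, 2) the pool is (5, 9, 8, 11)


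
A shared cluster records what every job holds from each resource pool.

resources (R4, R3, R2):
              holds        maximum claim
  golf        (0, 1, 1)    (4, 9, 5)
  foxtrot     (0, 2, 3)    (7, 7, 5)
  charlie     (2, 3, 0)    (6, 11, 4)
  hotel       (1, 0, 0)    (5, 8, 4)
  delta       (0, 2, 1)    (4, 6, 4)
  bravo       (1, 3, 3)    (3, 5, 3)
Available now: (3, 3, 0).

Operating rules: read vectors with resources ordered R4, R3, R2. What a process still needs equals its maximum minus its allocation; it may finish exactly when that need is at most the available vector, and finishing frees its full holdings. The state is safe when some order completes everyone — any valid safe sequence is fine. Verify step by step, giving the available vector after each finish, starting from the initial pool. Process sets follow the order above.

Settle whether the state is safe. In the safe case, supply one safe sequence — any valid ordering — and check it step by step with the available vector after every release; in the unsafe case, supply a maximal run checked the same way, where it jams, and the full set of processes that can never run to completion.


SAFE — a valid safe sequence is bravo, delta, hotel, charlie, foxtrot, golf.
Key observation: reading the order forward, delta is the first process whose need (4, 4, 3) meets the free pool (4, 6, 3) exactly on a resource it requests.
Step-by-step check:
  pool = (3, 3, 0)
  bravo: need (2, 2, 0) fits (3, 3, 0); releases (1, 3, 3), pool now (4, 6, 3)
  delta: need (4, 4, 3) fits (4, 6, 3); releases (0, 2, 1), pool now (4, 8, 4)
  hotel: need (4, 8, 4) fits (4, 8, 4); releases (1, 0, 0), pool now (5, 8, 4)
  charlie: need (4, 8, 4) fits (5, 8, 4); releases (2, 3, 0), pool now (7, 11, 4)
  foxtrot: need (7, 5, 2) fits (7, 11, 4); releases (0, 2, 3), pool now (7, 13, 7)
  golf: need (4, 8, 4) fits (7, 13, 7); releases (0, 1, 1), pool now (7, 14, 8)


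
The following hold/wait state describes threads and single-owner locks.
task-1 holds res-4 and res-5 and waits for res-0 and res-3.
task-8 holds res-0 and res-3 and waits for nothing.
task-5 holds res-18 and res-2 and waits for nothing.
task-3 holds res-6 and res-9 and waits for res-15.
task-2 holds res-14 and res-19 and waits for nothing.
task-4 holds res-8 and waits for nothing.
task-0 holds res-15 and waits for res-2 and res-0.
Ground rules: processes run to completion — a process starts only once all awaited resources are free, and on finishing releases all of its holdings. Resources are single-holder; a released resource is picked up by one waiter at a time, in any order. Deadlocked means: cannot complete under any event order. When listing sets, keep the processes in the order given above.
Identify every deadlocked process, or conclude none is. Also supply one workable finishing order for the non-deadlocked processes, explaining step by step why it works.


The deadlocked set is empty.
Key observation: there is no circular wait here — follow any chain and it reaches a process that is free to run now.
A valid finishing order for the others: task-8, task-1, task-5, task-0, task-2, task-4, task-3.
Step-by-step check:
  task-8 waits on nothing -> runs at once and releases res-0 and res-3
  task-1: everything it awaited (res-0 and res-3) is free; runs, freeing res-4 and res-5
  task-5 waits on nothing -> runs at once and releases res-18 and res-2
  task-0: everything it awaited (res-2 and res-0) is free; runs, freeing res-15
  task-2 waits on nothing -> runs at once and releases res-14 and res-19
  task-4 waits on nothing -> runs at once and releases res-8
  task-3: everything it awaited (res-15) is free; runs, freeing res-6 and res-9


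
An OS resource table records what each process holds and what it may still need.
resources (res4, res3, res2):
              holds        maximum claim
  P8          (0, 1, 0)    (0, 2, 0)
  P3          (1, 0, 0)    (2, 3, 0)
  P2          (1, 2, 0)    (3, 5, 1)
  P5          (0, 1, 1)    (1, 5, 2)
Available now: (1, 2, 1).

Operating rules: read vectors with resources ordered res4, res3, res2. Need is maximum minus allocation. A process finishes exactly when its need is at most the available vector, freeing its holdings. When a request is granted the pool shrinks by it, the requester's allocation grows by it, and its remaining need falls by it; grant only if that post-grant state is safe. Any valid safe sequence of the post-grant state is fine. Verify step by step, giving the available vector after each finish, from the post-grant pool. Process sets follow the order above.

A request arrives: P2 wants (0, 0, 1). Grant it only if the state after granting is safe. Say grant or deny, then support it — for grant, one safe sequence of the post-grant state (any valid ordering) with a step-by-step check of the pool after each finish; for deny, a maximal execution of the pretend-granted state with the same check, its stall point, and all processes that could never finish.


GRANT — the state after the grant stays safe, e.g. via P8, P3, P2, P5.
Key observation: granting shrinks the pool to (1, 2, 0), yet P8 still fits and the chain goes through.
Verifying the post-grant state step by step:
  pool = (1, 2, 0)
  P8: need (0, 1, 0) fits (1, 2, 0); releases (0, 1, 0), pool now (1, 3, 0)
  P3: need (1, 3, 0) fits (1, 3, 0); releases (1, 0, 0), pool now (2, 3, 0)
  P2: need (2, 3, 0) fits (2, 3, 0); releases (1, 2, 1), pool now (3, 5, 1)
  P5: need (1, 4, 1) fits (3, 5, 1); releases (0, 1, 1), pool now (3, 6, 2)


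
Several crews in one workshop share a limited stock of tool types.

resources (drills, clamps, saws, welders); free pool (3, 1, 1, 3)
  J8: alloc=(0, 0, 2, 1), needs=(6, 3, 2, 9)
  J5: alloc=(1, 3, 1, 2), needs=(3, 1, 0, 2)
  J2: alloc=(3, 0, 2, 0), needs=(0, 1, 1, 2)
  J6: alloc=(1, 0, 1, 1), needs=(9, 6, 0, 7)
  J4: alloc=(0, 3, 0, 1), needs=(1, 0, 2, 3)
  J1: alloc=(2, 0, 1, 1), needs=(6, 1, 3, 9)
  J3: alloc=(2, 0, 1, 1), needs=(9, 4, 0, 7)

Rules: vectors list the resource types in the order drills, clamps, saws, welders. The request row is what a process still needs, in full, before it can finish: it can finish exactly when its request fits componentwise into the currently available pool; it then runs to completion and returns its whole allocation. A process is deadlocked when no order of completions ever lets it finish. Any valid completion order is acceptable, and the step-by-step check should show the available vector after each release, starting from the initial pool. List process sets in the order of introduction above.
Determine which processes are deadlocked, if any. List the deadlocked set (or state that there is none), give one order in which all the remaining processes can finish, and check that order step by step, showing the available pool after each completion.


Deadlocked: J8, J6, J1 and J3.
Key observation: once J5, J4, J2 finish, the pool peaks at (7, 7, 4, 6) — and every remaining process still needs more welders than that.
A valid finishing order for the others: J5, J4, J2. Check, step by step:
  pool = (3, 1, 1, 3)
  run J5 (needs (3, 1, 0, 2), free (3, 1, 1, 3)); after release of (1, 3, 1, 2) the pool is (4, 4, 2, 5)
  run J4 (needs (1, 0, 2, 3), free (4, 4, 2, 5)); after release of (0, 3, 0, 1) the pool is (4, 7, 2, 6)
  run J2 (needs (0, 1, 1, 2), free (4, 7, 2, 6)); after release of (3, 0, 2, 0) the pool is (7, 7, 4, 6)
The blocked processes can never fit:
  J8 still needs (6, 3, 2, 9) but only (7, 7, 4, 6) is free — short on welders
  J6 still needs (9, 6, 0, 7) but only (7, 7, 4, 6) is free — short on drills and welders
  J1 still needs (6, 1, 3, 9) but only (7, 7, 4, 6) is free — short on welders
  J3 still needs (9, 4, 0, 7) but only (7, 7, 4, 6) is free — short on drills and welders


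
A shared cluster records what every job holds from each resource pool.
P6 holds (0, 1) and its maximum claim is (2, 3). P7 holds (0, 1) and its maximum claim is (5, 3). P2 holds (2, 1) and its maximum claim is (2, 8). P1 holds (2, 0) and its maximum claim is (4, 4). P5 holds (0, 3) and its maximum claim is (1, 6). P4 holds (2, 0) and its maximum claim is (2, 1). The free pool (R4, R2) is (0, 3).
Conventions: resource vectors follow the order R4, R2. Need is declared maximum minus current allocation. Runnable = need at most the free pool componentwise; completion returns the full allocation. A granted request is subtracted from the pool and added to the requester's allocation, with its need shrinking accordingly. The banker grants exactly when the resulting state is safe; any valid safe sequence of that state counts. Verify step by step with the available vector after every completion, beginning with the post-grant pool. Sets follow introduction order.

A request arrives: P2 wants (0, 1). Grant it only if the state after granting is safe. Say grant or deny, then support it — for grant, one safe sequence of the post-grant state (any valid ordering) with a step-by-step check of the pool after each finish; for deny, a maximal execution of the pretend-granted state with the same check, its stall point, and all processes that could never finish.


GRANT — the state after the grant stays safe, e.g. via P4, P6, P5, P2, P1, P7.
Key observation: post-grant, (0, 2) remains, and an order beginning with P4 completes everyone.
Check on the post-grant state, step by step:
  pool = (0, 2)
  P4 needs (0, 1) <= (0, 2) -> finishes; pool += (2, 0) = (2, 2)
  P6 needs (2, 2) <= (2, 2) -> finishes; pool += (0, 1) = (2, 3)
  P5 needs (1, 3) <= (2, 3) -> finishes; pool += (0, 3) = (2, 6)
  P2 needs (0, 6) <= (2, 6) -> finishes; pool += (2, 2) = (4, 8)
  P1 needs (2, 4) <= (4, 8) -> finishes; pool += (2, 0) = (6, 8)
  P7 needs (5, 2) <= (6, 8) -> finishes; pool += (0, 1) = (6, 9)


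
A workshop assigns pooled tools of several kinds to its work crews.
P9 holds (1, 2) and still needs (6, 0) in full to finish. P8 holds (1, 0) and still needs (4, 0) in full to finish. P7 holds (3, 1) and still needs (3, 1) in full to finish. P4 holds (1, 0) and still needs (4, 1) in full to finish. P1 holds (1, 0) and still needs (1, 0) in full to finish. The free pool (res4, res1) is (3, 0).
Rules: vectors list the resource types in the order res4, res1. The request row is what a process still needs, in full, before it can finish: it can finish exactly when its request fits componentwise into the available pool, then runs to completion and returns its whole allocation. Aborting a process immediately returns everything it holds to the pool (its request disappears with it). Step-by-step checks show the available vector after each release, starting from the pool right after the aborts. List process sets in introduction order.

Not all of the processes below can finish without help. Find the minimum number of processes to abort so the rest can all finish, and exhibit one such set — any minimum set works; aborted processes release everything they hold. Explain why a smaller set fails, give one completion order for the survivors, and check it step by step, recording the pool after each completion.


Abort P4.
Key observation: aborting P4 returns (1, 0), and P9 — hopeless before — runs at step 3 with the returned capacity in the pool.
Why nothing smaller works: aborting no one leaves the state deadlocked as given.
Survivors finish in the order: P8, P1, P9, P7. Check, step by step (pool after the aborts first):
  pool = (4, 0)
  run P8 (needs (4, 0), free (4, 0)); after release of (1, 0) the pool is (5, 0)
  run P1 (needs (1, 0), free (5, 0)); after release of (1, 0) the pool is (6, 0)
  run P9 (needs (6, 0), free (6, 0)); after release of (1, 2) the pool is (7, 2)
  run P7 (needs (3, 1), free (7, 2)); after release of (3, 1) the pool is (10, 3)


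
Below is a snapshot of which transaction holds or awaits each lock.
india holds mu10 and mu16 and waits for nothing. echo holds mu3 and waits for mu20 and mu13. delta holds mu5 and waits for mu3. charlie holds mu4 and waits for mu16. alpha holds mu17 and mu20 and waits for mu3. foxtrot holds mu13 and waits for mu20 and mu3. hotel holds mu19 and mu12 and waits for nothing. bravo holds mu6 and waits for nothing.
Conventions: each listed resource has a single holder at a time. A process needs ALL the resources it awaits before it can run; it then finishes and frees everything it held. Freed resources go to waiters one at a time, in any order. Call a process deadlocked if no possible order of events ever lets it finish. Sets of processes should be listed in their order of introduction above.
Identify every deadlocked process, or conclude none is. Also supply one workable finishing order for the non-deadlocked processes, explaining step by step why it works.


Deadlocked: echo, delta, alpha and foxtrot.
Key observation: nobody on the ring echo -> alpha -> echo can start until another member finishes, which never happens; foxtrot is caught in further circular waits and delta waits into the deadlock from upstream.
A valid finishing order for the others: india, hotel, charlie, bravo.
Walking it through:
  india waits on nothing -> runs at once and releases mu10 and mu16
  hotel waits on nothing -> runs at once and releases mu19 and mu12
  charlie waits on mu16 — all released -> runs and releases mu4
  bravo waits on nothing -> runs at once and releases mu6


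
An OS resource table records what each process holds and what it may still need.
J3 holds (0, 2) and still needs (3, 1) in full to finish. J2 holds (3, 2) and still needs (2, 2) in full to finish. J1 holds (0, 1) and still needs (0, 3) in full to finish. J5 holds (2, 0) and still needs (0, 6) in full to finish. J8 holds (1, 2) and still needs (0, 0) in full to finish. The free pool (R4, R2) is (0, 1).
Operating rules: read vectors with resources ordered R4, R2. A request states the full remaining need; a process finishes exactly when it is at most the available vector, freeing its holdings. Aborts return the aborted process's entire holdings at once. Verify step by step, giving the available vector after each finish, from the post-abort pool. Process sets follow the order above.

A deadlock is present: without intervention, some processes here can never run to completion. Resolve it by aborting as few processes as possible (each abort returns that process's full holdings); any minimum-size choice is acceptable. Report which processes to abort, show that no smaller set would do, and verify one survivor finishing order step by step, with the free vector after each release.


Abort J2.
Key observation: J3 had no path to completion before; after the abort of J2 ((3, 2) returned), step 1 is where it fits.
No smaller set exists: with zero aborts the deadlock remains.
Survivors finish in the order: J3, J8, J5, J1. Step-by-step check (pool after the aborts first):
  pool = (3, 3)
  J3 needs (3, 1) <= (3, 3) -> finishes; pool += (0, 2) = (3, 5)
  J8 needs (0, 0) <= (3, 5) -> finishes; pool += (1, 2) = (4, 7)
  J5 needs (0, 6) <= (4, 7) -> finishes; pool += (2, 0) = (6, 7)
  J1 needs (0, 3) <= (6, 7) -> finishes; pool += (0, 1) = (6, 8)
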